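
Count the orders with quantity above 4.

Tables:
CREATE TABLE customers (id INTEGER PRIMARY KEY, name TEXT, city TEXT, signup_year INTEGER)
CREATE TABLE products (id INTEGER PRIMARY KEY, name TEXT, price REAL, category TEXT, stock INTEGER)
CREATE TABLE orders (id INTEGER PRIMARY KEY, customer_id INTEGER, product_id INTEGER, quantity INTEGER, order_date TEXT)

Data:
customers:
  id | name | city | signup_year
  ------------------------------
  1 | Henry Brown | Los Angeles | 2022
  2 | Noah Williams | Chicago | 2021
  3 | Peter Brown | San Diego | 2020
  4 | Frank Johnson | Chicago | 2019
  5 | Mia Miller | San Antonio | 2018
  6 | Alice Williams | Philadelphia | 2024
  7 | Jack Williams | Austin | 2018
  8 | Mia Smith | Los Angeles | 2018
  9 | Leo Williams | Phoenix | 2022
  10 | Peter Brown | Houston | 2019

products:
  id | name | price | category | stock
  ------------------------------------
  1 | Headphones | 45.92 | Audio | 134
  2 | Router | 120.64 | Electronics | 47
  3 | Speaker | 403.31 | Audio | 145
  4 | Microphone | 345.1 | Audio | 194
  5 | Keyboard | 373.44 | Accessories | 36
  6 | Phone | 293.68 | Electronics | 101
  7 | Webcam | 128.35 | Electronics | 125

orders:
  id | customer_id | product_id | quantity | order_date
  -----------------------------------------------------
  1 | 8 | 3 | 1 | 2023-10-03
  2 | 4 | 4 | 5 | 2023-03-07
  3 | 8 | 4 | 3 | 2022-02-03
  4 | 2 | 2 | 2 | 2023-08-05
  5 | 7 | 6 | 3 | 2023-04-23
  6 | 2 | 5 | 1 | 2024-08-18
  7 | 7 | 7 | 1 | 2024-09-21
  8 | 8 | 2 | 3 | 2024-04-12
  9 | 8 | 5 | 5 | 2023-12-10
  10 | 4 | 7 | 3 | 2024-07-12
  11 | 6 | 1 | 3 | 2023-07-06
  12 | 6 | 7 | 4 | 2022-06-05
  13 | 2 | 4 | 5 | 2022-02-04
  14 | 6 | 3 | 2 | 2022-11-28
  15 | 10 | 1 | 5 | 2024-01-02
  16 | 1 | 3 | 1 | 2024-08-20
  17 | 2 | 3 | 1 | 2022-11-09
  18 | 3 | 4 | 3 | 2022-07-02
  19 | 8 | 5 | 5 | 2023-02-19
SELECT COUNT(*) FROM orders WHERE quantity > 4

Execution result:
5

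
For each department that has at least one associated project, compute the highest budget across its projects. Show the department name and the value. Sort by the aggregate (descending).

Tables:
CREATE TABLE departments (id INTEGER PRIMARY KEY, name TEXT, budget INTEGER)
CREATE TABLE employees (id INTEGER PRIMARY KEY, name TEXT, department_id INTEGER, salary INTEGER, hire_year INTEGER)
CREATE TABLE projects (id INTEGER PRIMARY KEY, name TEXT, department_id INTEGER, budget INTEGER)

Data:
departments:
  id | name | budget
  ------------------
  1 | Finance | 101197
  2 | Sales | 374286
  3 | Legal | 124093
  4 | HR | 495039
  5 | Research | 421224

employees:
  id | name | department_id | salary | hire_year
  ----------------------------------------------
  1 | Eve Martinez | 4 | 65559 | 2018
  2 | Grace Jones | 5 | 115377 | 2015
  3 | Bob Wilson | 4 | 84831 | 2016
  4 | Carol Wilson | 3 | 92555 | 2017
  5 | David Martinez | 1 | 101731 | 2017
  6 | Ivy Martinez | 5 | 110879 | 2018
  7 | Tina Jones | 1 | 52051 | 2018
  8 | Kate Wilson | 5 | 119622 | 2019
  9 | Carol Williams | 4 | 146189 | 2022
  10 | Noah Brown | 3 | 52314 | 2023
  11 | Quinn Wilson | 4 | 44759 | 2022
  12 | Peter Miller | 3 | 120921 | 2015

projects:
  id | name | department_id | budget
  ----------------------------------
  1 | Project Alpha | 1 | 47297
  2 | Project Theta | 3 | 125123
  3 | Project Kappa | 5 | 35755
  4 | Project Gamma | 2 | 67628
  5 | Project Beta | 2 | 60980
SELECT p.name, MAX(c.budget) AS max_budget FROM projects c JOIN departments p ON c.department_id = p.id GROUP BY p.id, p.name ORDER BY max_budget DESC

Execution result:
name | max_budget
Legal | 125123
Sales | 67628
Finance | 47297
Research | 35755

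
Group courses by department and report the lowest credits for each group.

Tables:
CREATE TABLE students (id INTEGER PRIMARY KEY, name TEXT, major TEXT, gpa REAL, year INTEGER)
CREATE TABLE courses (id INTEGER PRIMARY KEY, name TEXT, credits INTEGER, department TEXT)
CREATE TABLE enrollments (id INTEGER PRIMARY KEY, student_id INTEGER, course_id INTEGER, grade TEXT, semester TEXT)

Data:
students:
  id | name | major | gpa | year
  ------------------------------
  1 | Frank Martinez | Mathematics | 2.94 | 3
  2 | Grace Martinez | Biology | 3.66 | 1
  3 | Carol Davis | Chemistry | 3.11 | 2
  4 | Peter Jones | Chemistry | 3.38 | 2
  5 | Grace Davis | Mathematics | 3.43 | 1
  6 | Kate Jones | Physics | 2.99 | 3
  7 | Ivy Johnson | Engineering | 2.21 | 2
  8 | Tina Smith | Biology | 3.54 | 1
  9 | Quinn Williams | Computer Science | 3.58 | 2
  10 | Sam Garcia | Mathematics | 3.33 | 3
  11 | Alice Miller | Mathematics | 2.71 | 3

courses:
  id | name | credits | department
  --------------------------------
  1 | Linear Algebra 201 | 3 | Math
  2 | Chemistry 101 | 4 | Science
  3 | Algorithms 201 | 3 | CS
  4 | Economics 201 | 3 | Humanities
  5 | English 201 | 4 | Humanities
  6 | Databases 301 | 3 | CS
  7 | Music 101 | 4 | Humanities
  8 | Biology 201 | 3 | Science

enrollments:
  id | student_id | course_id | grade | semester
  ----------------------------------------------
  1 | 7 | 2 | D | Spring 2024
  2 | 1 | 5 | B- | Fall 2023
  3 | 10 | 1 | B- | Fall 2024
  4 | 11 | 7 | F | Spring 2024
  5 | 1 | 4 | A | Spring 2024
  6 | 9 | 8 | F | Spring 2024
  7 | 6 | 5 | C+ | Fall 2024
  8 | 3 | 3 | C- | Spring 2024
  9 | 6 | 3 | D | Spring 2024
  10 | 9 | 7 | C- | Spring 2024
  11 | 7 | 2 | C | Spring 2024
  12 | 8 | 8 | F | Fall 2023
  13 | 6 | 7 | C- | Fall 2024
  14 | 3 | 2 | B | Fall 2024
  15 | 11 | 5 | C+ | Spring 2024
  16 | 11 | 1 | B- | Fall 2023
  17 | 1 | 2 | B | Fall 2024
SELECT department, MIN(credits) AS min_credits FROM courses GROUP BY department

Execution result:
department | min_credits
CS | 3
Humanities | 3
Math | 3
Science | 3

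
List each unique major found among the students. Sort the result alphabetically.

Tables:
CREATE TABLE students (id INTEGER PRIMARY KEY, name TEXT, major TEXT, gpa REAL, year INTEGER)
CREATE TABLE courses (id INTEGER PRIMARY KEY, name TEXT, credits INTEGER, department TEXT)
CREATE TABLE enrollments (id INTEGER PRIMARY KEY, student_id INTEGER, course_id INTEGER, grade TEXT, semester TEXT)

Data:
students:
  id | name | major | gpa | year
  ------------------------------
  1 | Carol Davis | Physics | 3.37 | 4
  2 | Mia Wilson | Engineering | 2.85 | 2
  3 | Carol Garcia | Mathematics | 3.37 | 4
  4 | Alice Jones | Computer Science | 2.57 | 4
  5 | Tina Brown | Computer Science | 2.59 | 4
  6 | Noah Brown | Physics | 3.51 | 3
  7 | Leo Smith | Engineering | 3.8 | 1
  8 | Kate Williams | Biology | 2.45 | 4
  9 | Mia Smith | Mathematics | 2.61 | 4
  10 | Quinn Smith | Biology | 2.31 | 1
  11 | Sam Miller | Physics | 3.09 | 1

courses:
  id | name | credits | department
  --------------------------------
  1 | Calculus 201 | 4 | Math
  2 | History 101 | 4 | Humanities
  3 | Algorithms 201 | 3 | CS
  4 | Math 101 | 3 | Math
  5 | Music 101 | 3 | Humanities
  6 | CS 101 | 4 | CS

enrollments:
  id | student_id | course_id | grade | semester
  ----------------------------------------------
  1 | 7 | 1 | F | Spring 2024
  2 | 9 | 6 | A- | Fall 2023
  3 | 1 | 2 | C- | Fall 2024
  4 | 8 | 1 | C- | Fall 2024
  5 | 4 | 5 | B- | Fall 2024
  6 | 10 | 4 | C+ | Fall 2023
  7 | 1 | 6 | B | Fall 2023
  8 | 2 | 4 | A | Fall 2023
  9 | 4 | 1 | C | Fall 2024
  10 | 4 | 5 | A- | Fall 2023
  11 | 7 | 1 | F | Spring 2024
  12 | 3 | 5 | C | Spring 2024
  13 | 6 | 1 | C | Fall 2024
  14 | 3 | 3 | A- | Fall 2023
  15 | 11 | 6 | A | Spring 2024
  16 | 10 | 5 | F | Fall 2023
SELECT DISTINCT major FROM students ORDER BY major

Execution result:
major
Biology
Computer Science
Engineering
Mathematics
Physics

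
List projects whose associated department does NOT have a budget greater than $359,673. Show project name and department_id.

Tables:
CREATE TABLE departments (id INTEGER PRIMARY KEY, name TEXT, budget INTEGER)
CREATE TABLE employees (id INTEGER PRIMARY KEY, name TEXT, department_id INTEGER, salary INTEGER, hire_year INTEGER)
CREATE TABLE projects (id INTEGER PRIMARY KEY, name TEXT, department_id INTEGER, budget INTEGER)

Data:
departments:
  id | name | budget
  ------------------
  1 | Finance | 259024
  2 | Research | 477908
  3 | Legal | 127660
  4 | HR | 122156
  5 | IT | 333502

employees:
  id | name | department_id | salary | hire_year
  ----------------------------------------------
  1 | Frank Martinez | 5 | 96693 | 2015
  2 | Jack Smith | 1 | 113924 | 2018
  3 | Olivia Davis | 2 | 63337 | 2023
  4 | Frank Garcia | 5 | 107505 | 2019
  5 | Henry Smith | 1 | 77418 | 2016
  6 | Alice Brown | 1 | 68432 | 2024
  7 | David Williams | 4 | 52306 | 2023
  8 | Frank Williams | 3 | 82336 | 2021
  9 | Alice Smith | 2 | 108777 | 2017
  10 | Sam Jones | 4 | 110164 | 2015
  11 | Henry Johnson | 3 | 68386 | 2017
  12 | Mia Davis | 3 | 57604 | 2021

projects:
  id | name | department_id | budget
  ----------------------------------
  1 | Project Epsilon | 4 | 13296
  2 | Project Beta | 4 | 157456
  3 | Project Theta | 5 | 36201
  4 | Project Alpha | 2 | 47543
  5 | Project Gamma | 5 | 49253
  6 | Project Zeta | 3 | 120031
SELECT name, department_id FROM projects WHERE department_id NOT IN (SELECT id FROM departments WHERE budget > 359673)

Execution result:
name | department_id
Project Epsilon | 4
Project Beta | 4
Project Theta | 5
Project Gamma | 5
Project Zeta | 3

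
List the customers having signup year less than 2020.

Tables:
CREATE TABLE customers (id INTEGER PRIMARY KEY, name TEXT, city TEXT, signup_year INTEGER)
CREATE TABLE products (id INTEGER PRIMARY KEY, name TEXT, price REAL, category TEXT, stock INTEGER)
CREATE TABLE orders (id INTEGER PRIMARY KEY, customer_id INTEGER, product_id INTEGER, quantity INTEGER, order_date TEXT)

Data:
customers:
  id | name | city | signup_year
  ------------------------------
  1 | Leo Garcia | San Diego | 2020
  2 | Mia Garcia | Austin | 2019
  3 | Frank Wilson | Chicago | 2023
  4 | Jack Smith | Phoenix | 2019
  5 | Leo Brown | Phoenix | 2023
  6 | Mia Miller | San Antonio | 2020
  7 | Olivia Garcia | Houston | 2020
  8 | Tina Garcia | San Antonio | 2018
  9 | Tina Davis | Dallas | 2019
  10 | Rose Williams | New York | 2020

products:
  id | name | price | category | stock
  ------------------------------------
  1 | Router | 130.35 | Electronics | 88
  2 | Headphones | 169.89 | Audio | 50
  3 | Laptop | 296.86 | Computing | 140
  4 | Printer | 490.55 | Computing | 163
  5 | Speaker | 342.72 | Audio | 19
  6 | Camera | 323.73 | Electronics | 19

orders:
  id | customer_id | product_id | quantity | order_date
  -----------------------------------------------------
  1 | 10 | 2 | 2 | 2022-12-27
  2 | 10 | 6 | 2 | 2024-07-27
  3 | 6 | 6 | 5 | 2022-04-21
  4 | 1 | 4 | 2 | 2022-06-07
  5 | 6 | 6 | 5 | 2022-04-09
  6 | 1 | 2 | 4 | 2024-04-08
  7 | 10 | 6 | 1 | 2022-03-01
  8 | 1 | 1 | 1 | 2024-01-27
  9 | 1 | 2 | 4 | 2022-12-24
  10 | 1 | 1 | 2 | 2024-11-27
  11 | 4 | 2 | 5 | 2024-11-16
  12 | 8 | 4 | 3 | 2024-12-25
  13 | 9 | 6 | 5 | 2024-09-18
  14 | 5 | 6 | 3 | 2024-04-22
SELECT name, signup_year FROM customers WHERE signup_year < 2020

Execution result:
name | signup_year
Mia Garcia | 2019
Jack Smith | 2019
Tina Garcia | 2018
Tina Davis | 2019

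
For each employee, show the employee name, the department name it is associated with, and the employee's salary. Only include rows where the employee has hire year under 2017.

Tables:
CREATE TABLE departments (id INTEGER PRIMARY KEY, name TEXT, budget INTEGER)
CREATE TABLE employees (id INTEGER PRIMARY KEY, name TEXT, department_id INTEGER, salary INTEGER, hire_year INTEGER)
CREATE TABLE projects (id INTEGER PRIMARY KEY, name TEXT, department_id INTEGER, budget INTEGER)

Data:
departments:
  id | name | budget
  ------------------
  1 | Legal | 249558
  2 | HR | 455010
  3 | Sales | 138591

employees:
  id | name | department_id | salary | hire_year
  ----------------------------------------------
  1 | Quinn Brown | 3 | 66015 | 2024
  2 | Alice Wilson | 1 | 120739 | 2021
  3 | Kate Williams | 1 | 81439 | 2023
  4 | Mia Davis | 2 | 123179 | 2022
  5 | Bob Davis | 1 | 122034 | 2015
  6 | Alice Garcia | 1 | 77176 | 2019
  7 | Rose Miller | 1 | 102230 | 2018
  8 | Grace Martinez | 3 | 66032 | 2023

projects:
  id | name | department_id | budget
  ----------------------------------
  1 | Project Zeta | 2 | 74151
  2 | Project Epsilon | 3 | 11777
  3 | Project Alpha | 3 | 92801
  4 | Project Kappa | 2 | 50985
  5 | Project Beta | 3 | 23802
SELECT c.name, p.name AS department, c.salary FROM employees c JOIN departments p ON c.department_id = p.id WHERE c.hire_year < 2017

Execution result:
name | department | salary
Bob Davis | Legal | 122034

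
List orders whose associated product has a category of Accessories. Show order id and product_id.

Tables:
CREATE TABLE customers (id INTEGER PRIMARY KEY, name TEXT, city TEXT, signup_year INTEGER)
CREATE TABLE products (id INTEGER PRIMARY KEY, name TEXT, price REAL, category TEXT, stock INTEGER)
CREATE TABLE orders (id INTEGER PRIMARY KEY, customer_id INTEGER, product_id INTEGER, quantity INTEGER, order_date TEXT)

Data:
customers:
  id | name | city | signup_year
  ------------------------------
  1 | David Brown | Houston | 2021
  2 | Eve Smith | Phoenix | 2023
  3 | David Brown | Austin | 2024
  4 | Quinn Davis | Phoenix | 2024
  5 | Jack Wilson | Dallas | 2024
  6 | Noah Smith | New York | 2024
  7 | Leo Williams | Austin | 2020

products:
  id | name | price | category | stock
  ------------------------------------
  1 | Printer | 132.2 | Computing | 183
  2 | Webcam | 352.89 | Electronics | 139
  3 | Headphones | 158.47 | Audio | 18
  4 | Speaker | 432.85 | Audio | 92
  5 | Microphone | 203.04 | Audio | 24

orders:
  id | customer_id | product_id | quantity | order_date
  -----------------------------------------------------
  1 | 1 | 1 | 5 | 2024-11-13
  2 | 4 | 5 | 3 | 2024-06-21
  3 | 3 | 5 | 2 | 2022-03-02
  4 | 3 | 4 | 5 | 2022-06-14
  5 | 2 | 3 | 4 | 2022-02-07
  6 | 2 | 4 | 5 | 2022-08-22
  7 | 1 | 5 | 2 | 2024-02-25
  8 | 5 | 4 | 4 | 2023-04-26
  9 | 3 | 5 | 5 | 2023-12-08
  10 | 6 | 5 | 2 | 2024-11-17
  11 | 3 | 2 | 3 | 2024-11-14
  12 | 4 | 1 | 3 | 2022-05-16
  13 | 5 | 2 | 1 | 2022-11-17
SELECT id, product_id FROM orders WHERE product_id IN (SELECT id FROM products WHERE category = 'Accessories')

Execution result:
(no rows)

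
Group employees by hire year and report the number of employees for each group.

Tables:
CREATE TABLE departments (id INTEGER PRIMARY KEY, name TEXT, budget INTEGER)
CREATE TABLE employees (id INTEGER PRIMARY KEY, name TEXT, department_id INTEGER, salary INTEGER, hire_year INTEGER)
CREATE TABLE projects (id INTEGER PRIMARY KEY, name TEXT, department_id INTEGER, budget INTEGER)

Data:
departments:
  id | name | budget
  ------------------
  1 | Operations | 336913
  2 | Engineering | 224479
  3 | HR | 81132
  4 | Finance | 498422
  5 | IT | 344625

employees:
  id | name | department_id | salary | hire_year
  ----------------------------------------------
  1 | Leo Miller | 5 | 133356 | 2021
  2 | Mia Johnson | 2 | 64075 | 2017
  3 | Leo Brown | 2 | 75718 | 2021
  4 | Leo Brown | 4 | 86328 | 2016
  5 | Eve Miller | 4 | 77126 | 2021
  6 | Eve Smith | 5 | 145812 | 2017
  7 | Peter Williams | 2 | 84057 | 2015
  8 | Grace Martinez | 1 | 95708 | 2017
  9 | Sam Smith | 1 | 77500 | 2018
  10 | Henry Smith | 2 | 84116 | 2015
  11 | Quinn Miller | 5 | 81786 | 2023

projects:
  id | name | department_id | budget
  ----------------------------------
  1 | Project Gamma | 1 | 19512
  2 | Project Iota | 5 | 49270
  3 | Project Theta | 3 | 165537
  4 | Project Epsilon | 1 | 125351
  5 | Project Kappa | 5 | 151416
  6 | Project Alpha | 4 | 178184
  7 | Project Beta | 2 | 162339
SELECT hire_year, COUNT(*) AS n FROM employees GROUP BY hire_year

Execution result:
hire_year | n
2015 | 2
2016 | 1
2017 | 3
2018 | 1
2021 | 3
2023 | 1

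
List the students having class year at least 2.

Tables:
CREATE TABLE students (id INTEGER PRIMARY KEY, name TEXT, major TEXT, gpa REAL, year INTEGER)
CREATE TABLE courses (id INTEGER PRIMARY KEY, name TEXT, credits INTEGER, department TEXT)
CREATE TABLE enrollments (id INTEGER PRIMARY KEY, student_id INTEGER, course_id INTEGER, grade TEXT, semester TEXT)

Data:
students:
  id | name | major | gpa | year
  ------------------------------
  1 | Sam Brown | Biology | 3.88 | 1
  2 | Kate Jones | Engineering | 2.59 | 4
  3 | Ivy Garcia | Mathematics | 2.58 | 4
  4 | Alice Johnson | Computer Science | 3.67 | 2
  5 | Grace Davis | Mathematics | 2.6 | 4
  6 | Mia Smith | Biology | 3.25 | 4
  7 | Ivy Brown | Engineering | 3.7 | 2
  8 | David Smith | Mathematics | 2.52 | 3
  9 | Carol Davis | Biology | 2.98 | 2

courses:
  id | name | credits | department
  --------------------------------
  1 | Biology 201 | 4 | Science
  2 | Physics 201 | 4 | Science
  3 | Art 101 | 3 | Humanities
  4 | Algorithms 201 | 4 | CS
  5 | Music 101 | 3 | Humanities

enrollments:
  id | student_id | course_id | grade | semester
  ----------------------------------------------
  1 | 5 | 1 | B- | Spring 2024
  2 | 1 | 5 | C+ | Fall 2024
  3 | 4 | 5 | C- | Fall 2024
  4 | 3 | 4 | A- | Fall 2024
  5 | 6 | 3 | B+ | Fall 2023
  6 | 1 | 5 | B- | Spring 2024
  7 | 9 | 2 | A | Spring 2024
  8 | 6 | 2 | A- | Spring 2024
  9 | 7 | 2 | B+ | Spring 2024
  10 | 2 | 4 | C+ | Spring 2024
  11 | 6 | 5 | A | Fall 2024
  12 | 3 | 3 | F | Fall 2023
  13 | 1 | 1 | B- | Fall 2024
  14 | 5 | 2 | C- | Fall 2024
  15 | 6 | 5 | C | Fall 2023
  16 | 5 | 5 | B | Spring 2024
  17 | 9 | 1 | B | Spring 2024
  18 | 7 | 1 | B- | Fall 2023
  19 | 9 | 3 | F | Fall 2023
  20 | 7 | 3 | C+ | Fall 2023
SELECT name, year FROM students WHERE year >= 2

Execution result:
name | year
Kate Jones | 4
Ivy Garcia | 4
Alice Johnson | 2
Grace Davis | 4
Mia Smith | 4
Ivy Brown | 2
David Smith | 3
Carol Davis | 2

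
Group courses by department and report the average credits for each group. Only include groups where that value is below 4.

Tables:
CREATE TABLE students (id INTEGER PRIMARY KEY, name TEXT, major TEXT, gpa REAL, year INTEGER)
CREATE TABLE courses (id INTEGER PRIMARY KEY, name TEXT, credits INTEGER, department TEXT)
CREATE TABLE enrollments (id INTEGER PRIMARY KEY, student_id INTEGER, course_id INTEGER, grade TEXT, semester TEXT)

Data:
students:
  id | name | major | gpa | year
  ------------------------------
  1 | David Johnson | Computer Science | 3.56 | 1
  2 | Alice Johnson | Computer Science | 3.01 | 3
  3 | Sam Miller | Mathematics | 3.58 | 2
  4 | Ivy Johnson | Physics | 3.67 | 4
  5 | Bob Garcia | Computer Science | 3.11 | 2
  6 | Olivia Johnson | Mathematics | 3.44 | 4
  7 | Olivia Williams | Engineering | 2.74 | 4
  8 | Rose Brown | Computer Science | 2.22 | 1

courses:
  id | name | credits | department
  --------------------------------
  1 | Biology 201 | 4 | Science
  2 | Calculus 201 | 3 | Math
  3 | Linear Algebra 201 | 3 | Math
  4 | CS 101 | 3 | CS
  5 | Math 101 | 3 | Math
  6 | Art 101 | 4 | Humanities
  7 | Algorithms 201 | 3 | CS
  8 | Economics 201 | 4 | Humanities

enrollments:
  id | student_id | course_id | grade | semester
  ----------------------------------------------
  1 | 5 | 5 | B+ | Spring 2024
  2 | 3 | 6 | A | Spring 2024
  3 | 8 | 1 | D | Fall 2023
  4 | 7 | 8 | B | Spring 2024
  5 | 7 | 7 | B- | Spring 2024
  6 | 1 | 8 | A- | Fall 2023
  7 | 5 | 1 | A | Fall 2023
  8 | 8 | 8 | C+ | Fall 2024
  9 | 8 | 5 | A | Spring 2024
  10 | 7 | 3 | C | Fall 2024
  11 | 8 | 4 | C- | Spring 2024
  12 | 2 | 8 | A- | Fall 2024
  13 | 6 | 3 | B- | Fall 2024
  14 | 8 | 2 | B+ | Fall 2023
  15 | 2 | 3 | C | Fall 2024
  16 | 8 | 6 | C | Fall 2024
SELECT department, AVG(credits) AS avg_credits FROM courses GROUP BY department HAVING AVG(credits) < 4

Execution result:
department | avg_credits
CS | 3.00
Math | 3.00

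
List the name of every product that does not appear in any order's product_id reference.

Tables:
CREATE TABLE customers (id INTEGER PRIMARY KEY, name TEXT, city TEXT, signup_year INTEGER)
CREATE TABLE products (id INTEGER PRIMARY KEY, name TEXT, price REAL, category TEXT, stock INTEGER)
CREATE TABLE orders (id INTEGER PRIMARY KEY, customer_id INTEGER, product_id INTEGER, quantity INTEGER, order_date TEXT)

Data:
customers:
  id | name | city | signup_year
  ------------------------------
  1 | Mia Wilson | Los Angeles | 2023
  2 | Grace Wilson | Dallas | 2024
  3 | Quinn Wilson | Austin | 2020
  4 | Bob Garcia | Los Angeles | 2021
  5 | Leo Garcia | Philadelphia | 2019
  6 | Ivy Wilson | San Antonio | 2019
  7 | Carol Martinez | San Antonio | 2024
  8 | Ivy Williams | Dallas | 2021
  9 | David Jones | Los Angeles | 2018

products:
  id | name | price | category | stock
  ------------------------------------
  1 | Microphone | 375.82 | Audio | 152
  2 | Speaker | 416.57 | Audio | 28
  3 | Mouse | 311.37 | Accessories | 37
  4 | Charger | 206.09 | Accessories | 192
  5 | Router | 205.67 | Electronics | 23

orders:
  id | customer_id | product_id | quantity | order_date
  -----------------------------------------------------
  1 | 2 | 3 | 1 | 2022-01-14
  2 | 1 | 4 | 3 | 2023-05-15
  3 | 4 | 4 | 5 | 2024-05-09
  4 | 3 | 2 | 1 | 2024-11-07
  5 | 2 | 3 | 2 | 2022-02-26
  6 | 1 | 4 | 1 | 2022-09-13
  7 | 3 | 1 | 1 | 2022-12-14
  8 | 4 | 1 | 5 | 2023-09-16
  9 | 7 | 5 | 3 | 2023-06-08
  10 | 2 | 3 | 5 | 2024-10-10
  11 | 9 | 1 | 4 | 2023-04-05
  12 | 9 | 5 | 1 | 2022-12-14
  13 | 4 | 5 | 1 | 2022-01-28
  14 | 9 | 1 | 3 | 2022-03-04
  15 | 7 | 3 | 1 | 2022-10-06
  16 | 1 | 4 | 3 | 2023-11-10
SELECT p.name FROM products p LEFT JOIN orders c ON c.product_id = p.id WHERE c.id IS NULL

Execution result:
(no rows)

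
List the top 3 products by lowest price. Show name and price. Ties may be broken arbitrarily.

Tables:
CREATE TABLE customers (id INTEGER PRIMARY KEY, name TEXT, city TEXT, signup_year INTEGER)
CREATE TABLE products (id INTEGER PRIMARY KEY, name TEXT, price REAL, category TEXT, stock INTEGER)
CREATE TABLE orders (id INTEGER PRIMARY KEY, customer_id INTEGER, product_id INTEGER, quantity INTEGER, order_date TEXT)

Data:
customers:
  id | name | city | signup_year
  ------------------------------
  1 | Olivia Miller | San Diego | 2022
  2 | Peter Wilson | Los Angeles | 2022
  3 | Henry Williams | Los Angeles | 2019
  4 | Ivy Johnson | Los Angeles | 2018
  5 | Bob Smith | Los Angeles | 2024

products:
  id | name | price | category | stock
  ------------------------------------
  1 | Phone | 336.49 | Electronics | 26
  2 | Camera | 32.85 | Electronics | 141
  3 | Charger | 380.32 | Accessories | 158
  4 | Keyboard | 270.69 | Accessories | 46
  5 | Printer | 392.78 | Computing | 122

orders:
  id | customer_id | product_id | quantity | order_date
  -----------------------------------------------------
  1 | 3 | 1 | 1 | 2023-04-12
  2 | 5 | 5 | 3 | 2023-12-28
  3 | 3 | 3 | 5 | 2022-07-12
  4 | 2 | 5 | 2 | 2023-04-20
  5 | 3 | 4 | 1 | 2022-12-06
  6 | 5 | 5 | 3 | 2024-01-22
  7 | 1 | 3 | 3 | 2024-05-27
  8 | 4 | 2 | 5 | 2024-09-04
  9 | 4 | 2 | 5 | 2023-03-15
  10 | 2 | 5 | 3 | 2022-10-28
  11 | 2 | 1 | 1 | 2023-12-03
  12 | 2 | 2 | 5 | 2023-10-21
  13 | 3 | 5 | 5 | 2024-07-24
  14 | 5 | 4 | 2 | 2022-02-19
SELECT name, price FROM products ORDER BY price ASC LIMIT 3

Execution result:
name | price
Camera | 32.85
Keyboard | 270.69
Phone | 336.49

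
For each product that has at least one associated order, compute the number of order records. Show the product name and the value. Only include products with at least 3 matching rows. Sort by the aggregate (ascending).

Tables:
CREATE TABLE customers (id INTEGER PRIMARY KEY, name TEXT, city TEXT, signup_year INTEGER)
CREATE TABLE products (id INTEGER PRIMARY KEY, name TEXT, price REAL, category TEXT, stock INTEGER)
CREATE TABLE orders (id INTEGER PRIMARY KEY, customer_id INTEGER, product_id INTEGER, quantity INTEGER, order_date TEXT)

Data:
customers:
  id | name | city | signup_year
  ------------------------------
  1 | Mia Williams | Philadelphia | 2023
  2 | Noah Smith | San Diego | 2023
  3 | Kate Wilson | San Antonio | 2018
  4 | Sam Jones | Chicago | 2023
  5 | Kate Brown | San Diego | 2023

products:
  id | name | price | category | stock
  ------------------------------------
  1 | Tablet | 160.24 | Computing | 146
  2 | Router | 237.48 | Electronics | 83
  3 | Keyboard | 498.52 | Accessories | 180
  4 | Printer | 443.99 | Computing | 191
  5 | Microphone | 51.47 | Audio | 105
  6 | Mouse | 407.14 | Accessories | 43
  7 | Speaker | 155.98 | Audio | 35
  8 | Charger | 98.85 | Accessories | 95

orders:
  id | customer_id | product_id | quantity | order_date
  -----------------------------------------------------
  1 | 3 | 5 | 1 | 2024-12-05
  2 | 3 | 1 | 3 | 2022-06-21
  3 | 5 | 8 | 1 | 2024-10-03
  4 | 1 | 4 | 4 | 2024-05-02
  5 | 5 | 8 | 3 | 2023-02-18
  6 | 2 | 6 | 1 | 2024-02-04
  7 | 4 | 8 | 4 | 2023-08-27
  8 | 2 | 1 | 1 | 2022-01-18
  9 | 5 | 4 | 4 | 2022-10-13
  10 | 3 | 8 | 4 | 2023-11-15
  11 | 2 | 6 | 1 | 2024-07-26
SELECT p.name, COUNT(*) AS n FROM orders c JOIN products p ON c.product_id = p.id GROUP BY p.id, p.name HAVING COUNT(*) >= 3 ORDER BY n ASC

Execution result:
name | n
Charger | 4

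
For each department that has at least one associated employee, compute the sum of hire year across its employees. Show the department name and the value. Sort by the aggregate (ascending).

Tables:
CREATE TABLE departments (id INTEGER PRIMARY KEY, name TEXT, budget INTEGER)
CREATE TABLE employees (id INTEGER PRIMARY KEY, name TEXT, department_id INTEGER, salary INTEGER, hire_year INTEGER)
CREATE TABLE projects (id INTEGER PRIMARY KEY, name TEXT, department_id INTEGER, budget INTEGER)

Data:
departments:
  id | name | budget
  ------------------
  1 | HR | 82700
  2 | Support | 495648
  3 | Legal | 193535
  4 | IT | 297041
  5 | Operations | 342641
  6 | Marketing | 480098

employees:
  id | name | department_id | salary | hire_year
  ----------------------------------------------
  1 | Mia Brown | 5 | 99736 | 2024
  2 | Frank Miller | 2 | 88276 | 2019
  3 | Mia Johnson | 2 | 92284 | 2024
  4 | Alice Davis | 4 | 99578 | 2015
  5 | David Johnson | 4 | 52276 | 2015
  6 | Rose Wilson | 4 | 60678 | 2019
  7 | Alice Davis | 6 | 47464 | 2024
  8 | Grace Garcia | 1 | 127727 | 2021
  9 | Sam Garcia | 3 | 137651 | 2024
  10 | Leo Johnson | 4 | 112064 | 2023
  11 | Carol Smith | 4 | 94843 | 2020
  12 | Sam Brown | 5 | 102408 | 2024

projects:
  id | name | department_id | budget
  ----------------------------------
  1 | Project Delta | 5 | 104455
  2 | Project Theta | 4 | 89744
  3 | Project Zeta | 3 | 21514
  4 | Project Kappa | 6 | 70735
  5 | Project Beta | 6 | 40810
SELECT p.name, SUM(c.hire_year) AS sum_hire_year FROM employees c JOIN departments p ON c.department_id = p.id GROUP BY p.id, p.name ORDER BY sum_hire_year ASC

Execution result:
name | sum_hire_year
HR | 2021
Legal | 2024
Marketing | 2024
Support | 4043
Operations | 4048
IT | 10092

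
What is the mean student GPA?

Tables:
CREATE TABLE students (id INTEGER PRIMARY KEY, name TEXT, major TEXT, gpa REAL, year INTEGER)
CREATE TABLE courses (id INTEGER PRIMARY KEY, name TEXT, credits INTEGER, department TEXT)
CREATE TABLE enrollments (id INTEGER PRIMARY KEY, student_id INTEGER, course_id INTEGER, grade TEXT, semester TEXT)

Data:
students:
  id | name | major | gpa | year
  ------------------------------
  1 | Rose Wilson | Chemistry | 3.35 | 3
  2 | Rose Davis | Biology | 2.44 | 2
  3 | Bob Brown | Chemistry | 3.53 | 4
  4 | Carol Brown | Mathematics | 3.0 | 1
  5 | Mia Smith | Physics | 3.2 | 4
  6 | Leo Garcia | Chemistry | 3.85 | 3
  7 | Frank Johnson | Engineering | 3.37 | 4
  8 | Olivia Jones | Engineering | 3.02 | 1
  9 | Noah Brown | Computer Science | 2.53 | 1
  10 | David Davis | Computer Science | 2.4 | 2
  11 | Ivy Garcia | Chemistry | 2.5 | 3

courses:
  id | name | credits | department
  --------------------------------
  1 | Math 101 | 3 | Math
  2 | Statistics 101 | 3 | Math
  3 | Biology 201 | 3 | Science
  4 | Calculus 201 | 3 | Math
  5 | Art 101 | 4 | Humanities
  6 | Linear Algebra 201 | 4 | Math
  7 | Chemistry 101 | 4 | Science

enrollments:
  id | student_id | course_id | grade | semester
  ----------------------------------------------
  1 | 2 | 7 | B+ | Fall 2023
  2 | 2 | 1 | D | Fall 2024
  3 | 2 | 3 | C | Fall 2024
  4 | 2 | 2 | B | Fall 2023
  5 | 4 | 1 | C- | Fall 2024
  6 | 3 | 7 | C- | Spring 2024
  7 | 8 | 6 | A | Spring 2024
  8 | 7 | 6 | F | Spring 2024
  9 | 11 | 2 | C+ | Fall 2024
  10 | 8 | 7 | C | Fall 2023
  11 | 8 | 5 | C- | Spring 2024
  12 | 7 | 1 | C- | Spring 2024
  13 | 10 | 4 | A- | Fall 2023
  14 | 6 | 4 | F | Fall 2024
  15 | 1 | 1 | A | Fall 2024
SELECT AVG(gpa) FROM students

Execution result:
3.02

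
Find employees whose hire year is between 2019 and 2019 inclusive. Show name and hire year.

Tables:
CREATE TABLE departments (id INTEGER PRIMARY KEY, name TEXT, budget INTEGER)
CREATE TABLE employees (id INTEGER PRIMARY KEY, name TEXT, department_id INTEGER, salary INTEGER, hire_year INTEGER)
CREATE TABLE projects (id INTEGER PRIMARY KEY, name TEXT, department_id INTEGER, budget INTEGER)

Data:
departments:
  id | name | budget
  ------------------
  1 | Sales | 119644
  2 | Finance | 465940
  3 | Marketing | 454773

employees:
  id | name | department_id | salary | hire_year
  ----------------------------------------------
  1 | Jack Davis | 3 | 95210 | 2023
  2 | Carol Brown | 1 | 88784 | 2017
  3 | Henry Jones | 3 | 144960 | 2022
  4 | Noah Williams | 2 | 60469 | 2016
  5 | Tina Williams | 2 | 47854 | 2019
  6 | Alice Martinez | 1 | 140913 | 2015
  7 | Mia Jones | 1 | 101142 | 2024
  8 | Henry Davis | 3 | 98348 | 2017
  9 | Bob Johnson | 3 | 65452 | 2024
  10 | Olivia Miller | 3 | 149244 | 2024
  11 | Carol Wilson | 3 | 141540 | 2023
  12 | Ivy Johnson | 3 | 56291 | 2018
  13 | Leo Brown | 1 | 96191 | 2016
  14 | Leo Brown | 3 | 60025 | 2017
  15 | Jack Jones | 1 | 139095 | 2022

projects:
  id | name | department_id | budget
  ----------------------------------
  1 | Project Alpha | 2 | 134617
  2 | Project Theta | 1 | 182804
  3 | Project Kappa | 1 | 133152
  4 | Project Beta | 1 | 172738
SELECT name, hire_year FROM employees WHERE hire_year BETWEEN 2019 AND 2019

Execution result:
name | hire_year
Tina Williams | 2019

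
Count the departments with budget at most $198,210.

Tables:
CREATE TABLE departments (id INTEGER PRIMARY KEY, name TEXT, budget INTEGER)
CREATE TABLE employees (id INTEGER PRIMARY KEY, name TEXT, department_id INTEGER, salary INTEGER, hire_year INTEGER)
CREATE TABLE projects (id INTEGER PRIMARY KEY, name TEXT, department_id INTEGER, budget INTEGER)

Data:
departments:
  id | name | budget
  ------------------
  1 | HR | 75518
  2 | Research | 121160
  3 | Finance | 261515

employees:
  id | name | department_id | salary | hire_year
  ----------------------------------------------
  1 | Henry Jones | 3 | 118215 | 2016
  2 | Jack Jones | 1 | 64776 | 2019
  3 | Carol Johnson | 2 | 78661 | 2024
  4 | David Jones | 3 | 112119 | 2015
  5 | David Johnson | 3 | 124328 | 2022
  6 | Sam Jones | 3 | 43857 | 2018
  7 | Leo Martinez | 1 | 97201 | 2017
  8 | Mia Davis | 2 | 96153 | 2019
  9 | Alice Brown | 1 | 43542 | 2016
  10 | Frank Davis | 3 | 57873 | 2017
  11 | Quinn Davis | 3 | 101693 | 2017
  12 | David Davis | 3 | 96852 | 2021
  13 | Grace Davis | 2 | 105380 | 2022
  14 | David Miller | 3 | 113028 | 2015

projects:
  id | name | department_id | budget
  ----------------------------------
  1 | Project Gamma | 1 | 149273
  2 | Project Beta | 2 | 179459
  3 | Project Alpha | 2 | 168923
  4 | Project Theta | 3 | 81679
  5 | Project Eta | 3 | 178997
SELECT COUNT(*) FROM departments WHERE budget <= 198210

Execution result:
2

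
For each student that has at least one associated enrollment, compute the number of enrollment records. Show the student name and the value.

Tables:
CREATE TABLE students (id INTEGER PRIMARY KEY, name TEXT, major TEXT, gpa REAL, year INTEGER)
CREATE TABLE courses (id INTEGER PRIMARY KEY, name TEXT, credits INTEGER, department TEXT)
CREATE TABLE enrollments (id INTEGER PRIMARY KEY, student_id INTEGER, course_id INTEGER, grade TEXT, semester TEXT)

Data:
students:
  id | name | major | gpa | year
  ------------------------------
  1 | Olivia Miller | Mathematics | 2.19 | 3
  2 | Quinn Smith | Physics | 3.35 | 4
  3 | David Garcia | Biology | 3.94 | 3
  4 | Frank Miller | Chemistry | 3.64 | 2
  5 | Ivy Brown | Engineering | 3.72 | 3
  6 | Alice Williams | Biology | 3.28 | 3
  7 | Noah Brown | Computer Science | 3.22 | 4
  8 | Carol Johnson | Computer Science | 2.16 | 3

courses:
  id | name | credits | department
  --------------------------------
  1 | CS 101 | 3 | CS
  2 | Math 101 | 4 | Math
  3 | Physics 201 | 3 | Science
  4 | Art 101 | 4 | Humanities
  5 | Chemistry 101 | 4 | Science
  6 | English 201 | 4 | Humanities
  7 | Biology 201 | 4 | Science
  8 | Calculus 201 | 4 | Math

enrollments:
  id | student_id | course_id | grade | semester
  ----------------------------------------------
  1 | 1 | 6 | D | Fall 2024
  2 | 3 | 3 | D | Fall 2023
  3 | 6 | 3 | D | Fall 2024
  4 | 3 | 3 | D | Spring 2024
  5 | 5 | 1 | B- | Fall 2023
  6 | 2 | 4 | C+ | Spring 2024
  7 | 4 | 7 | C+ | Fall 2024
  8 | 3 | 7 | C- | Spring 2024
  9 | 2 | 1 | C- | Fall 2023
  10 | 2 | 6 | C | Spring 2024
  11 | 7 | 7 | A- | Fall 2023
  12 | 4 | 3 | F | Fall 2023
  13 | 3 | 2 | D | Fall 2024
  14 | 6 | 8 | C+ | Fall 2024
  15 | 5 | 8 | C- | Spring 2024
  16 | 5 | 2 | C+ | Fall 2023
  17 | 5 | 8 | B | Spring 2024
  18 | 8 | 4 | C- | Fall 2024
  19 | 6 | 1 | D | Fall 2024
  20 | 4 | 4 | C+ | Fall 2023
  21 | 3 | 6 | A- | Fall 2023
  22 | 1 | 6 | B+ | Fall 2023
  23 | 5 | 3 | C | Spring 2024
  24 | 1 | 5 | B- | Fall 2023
SELECT p.name, COUNT(*) AS n FROM enrollments c JOIN students p ON c.student_id = p.id GROUP BY p.id, p.name

Execution result:
name | n
Olivia Miller | 3
Quinn Smith | 3
David Garcia | 5
Frank Miller | 3
Ivy Brown | 5
Alice Williams | 3
Noah Brown | 1
Carol Johnson | 1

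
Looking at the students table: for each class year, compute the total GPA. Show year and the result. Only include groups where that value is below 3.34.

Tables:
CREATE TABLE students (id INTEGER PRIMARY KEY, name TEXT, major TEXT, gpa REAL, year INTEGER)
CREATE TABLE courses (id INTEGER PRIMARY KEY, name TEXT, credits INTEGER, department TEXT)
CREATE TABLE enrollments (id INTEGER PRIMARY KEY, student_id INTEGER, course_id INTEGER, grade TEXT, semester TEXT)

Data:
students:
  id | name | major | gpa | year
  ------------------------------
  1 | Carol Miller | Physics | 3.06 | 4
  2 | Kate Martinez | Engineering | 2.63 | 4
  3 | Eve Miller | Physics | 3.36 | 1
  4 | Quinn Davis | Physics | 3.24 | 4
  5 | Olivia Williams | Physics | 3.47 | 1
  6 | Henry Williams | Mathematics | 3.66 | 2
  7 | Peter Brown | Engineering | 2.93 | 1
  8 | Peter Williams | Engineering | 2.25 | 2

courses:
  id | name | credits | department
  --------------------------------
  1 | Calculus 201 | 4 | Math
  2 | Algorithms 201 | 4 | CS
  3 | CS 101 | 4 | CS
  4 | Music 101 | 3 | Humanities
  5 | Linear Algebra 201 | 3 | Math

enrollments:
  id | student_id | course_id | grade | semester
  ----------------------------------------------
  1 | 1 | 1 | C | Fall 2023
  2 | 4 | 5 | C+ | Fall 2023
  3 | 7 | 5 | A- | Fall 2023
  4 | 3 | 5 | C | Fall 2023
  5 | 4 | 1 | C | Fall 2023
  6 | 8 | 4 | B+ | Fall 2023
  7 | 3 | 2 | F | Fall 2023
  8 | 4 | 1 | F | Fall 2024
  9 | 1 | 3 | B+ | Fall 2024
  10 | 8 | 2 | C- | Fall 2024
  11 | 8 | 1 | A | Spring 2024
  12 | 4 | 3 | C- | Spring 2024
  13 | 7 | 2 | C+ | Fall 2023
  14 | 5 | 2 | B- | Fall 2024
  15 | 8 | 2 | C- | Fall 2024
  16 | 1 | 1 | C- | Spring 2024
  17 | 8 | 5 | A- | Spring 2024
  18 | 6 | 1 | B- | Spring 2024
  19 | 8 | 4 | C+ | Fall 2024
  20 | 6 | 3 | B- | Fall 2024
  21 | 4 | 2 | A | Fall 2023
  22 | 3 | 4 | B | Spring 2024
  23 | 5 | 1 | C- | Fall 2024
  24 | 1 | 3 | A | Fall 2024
SELECT year, SUM(gpa) AS sum_gpa FROM students GROUP BY year HAVING SUM(gpa) < 3.34

Execution result:
(no rows)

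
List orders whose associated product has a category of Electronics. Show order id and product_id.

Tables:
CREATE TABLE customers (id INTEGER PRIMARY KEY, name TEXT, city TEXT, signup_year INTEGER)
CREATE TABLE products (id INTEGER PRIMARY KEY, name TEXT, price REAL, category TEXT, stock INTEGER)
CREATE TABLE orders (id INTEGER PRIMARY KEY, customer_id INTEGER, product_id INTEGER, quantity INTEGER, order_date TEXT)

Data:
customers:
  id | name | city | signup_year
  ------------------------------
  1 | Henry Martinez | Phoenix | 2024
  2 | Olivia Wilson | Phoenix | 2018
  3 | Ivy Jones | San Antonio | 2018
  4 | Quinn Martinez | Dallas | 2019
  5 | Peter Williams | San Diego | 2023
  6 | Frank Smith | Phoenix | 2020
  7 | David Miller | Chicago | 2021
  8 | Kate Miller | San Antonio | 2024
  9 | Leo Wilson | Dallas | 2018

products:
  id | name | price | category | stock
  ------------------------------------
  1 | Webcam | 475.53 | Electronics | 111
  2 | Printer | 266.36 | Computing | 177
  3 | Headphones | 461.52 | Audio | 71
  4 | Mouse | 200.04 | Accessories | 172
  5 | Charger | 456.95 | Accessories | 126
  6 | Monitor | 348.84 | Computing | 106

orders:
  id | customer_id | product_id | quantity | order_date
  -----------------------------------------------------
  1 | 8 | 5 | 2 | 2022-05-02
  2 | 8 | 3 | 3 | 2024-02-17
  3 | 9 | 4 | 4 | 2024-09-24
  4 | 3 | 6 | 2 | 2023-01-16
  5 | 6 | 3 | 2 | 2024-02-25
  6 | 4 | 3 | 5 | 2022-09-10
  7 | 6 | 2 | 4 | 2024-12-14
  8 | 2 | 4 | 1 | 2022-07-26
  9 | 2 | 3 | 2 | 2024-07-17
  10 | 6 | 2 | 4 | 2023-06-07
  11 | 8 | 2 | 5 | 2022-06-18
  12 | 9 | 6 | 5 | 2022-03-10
SELECT id, product_id FROM orders WHERE product_id IN (SELECT id FROM products WHERE category = 'Electronics')

Execution result:
(no rows)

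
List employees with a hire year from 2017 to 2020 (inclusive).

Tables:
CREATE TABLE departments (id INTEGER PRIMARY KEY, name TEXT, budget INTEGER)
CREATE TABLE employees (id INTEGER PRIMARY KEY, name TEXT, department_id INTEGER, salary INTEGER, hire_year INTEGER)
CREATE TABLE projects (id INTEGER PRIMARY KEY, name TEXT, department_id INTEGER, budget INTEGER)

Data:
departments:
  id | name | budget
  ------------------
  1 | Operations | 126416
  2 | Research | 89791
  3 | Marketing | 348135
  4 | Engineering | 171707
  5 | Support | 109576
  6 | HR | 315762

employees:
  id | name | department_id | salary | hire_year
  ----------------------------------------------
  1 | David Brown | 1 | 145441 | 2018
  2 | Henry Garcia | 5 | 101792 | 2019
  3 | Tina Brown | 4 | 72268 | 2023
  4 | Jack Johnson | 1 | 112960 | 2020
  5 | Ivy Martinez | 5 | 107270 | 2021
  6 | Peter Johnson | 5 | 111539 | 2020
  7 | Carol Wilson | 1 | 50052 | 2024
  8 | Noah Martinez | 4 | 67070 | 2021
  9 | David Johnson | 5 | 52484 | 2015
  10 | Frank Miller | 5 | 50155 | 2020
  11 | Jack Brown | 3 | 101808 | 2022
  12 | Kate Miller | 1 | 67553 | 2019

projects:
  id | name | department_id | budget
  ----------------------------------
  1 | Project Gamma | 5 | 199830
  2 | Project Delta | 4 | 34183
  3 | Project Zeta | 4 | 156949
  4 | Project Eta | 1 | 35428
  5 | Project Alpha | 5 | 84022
SELECT name, hire_year FROM employees WHERE hire_year BETWEEN 2017 AND 2020

Execution result:
name | hire_year
David Brown | 2018
Henry Garcia | 2019
Jack Johnson | 2020
Peter Johnson | 2020
Frank Miller | 2020
Kate Miller | 2019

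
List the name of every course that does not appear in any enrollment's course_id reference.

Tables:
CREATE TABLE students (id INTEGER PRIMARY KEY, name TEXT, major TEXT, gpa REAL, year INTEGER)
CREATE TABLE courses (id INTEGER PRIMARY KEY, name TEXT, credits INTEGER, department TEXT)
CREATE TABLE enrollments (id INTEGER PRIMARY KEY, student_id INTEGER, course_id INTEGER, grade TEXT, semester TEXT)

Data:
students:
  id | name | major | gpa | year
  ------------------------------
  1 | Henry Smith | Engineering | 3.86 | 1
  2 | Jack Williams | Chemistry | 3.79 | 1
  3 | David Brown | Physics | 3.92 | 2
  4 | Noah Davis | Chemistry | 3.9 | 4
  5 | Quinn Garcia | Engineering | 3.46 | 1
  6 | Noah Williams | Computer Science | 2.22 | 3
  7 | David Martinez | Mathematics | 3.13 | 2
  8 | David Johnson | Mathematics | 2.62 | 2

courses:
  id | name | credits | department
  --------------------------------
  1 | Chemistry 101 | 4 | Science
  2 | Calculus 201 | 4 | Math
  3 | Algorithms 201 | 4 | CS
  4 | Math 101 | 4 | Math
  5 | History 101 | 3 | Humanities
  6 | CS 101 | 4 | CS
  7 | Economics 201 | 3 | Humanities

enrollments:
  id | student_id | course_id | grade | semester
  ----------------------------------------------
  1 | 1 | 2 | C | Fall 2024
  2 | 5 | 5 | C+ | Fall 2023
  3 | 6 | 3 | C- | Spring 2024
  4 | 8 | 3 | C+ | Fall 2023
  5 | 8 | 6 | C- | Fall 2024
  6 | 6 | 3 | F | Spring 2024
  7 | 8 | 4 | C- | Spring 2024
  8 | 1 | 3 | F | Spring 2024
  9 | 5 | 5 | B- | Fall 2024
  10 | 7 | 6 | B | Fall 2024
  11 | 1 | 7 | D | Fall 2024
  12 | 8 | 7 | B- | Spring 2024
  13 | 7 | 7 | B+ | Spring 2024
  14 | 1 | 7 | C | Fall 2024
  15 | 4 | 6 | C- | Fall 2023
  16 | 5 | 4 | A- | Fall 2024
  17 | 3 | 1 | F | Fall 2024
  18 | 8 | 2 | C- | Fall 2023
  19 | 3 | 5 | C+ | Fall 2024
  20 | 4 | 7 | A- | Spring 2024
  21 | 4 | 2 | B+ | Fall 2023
SELECT p.name FROM courses p LEFT JOIN enrollments c ON c.course_id = p.id WHERE c.id IS NULL

Execution result:
(no rows)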